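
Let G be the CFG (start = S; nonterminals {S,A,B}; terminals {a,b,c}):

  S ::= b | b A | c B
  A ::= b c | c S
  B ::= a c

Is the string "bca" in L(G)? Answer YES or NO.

CNF form of G:
  S -> T0 A | T1 B | b
  A -> T0 T1 | T1 S
  B -> T2 T1
  T0 -> b
  T1 -> c
  T2 -> a

Fill CYK table bottom-up:
  T[0,0] 'b' = {S,T0}  orig:{S}
  T[1,1] 'c' = {T1}  orig:{}
  T[2,2] 'a' = {T2}  orig:{}
  T[0,1] 'bc' = {A}
  T[1,2] 'ca' = ∅
  T[0,2] 'bca' = ∅

S ∉ T[0,2] ⇒ NO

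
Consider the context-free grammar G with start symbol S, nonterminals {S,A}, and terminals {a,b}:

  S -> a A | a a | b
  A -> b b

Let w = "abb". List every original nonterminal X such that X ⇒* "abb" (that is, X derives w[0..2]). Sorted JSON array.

CNF form of G:
  S -> T1 A | T1 T1 | b
  A -> T0 T0
  T0 -> b
  T1 -> a

Fill CYK table bottom-up (cells [i..j] with 0 ≤ i ≤ j ≤ 2 only):
  [0..0]={T1}  "a"  orig:{}
  [1..1]={S,T0}  "b"  orig:{S}
  [2..2]={S,T0}  "b"  orig:{S}
  [0..1]=∅  "ab"
  [1..2]={A}  "bb"
  [0..2]={S}  "abb"

Original NTs in T[0,2] deriving "abb": ["S"]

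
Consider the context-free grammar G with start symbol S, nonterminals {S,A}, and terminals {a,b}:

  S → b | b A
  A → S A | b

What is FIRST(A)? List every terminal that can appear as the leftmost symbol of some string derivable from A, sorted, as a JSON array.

Compute FIRST by fixpoint:
iter 1:
  A via A→b: +{b}
  S via S→b: +{b}
  FIRST[S]={b}  FIRST[A]={b}
iter 2: (stable)
  FIRST[S]={b}  FIRST[A]={b}

FIRST(A) = ["b"]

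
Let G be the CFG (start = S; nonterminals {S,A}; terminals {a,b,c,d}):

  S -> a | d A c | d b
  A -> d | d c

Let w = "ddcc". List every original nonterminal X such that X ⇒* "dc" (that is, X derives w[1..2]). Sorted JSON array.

CNF form of G:
  S -> T0 T2 | T0 X3 | a
  A -> T0 T1 | d
  T0 -> d
  T1 -> c
  T2 -> b
  X3 -> A T1

CYK fill — only the sub-triangle for w[1..2]:
  T[1,1] 'd' = {A,T0}  orig:{A}
  T[2,2] 'c' = {T1}  orig:{}
  T[1,2] 'dc' = {A,X3}  orig:{A}

Original NTs in T[1,2] deriving "dc": ["A"]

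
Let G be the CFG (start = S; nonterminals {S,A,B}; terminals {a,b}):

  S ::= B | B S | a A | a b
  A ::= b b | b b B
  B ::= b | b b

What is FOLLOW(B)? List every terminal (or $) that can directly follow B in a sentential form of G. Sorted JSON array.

FIRST iteration:
round 1:
  A via A→b b: +{b}
  B via B→b: +{b}
  S via S→B: +{b}
  S via S→a A: +{a}
  S: {a,b}  A: {b}  B: {b}
round 2: (no change)
  S: {a,b}  A: {b}  B: {b}

Compute FOLLOW by fixpoint:
seed FOLLOW(S) with $
iter 1:
  S→B: FOLLOW(B) ⊇ FOLLOW(S) ⊇ {$}; new: +{$}
  S→B S: FOLLOW(B) ⊇ FIRST(S) = {a,b}; new: +{a,b}
  S→a A: FOLLOW(A) ⊇ FOLLOW(S) ⊇ {$}; new: +{$}
  FOLLOW(S)={$}  FOLLOW(A)={$}  FOLLOW(B)={$,a,b}
iter 2: (stable)
  FOLLOW(S)={$}  FOLLOW(A)={$}  FOLLOW(B)={$,a,b}

FOLLOW(B) = ["$", "a", "b"]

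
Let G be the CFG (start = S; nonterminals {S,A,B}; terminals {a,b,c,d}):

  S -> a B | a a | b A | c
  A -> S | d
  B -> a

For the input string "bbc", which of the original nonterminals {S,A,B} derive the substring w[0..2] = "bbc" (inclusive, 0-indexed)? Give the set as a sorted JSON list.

Convert to CNF:
  S -> T0 B | T0 T0 | T1 A | c
  A -> T0 B | T0 T0 | T1 A | c | d
  B -> a
  T0 -> a
  T1 -> b

CYK fill (cells [i..j] with 0 ≤ i ≤ j ≤ 2 only):
  [0..0]={T1}  "b"  orig:{}
  [1..1]={T1}  "b"  orig:{}
  [2..2]={A,S}  "c"
  [0..1]=∅  "bb"
  [1..2]={A,S}  "bc"
  [0..2]={A,S}  "bbc"

Original NTs in T[0,2] deriving "bbc": ["A", "S"]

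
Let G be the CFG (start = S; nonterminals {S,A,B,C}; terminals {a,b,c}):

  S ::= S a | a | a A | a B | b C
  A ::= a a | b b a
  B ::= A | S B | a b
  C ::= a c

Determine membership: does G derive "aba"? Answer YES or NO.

CNF form of G:
  S -> S T0 | T0 A | T0 B | T1 C | a
  A -> T0 T0 | T1 X3
  B -> S B | T0 T0 | T0 T1 | T1 X4
  C -> T0 T2
  T0 -> a
  T1 -> b
  T2 -> c
  X3 -> T1 T0
  X4 -> T1 T0

Fill CYK table bottom-up:
  T[0,0] 'a' = {S,T0}  orig:{S}
  T[1,1] 'b' = {T1}  orig:{}
  T[2,2] 'a' = {S,T0}  orig:{S}
  T[0,1] 'ab' = {B}
  T[1,2] 'ba' = {X3,X4}  orig:{}
  T[0,2] 'aba' = ∅

S ∉ T[0,2] ⇒ NO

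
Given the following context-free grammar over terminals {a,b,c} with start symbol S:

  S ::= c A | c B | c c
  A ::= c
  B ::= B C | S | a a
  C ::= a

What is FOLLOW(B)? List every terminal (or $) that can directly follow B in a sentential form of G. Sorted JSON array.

Compute FIRST by fixpoint:
[1]
  A via A→c: +{c}
  B via B→a a: +{a}
  C via C→a: +{a}
  S via S→c A: +{c}
  S: {c}  A: {c}  B: {a}  C: {a}
[2]
  B via B→S: +{c}
  S: {c}  A: {c}  B: {a,c}  C: {a}
[3] done
  S: {c}  A: {c}  B: {a,c}  C: {a}

FOLLOW iteration:
FOLLOW(S) := {$}
round 1:
  B→B C: FOLLOW(B) ⊇ FIRST(C) = {a}; new: +{a}
  B→B C: FOLLOW(C) ⊇ FOLLOW(B) ⊇ {a}; new: +{a}
  B→S: FOLLOW(S) ⊇ FOLLOW(B) ⊇ {a}; new: +{a}
  S→c A: FOLLOW(A) ⊇ FOLLOW(S) ⊇ {$,a}; new: +{$,a}
  S→c B: FOLLOW(B) ⊇ FOLLOW(S) ⊇ {$,a}; new: +{$}
  FOLLOW(S)={$,a}  FOLLOW(A)={$,a}  FOLLOW(B)={$,a}  FOLLOW(C)={a}
round 2:
  B→B C: FOLLOW(C) ⊇ FOLLOW(B) ⊇ {$,a}; new: +{$}
  FOLLOW(S)={$,a}  FOLLOW(A)={$,a}  FOLLOW(B)={$,a}  FOLLOW(C)={$,a}
round 3: done
  FOLLOW(S)={$,a}  FOLLOW(A)={$,a}  FOLLOW(B)={$,a}  FOLLOW(C)={$,a}

FOLLOW(B) = ["$", "a"]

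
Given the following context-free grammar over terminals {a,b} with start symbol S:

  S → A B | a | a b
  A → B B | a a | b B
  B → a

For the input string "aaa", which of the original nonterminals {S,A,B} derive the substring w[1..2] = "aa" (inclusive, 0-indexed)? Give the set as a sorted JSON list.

Convert to CNF:
  S -> A B | T0 T1 | a
  A -> B B | T0 T0 | T1 B
  B -> a
  T0 -> a
  T1 -> b

CYK fill (cells [i..j] with 1 ≤ i ≤ j ≤ 2 only):
  T[1,1] 'a' = {B,S,T0}  orig:{B,S}
  T[2,2] 'a' = {B,S,T0}  orig:{B,S}
  T[1,2] 'aa' = {A}

Original NTs in T[1,2] deriving "aa": ["A"]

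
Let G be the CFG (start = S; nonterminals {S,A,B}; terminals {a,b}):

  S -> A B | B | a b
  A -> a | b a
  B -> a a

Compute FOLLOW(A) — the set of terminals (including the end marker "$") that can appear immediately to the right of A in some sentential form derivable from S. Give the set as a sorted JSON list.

FIRST iteration:
[1]
  A via A→a: +{a}
  A via A→b a: +{b}
  B via B→a a: +{a}
  S via S→A B: +{a,b}
  S: {a,b}  A: {a,b}  B: {a}
[2] done
  S: {a,b}  A: {a,b}  B: {a}

Compute FOLLOW by fixpoint:
initialize: $ ∈ FOLLOW(S)
pass 1:
  S→A B: FOLLOW(A) ⊇ FIRST(B) = {a}; new: +{a}
  S→A B: FOLLOW(B) ⊇ FOLLOW(S) ⊇ {$}; new: +{$}
  FOLLOW[S]={$}  FOLLOW[A]={a}  FOLLOW[B]={$}
pass 2: (no change)
  FOLLOW[S]={$}  FOLLOW[A]={a}  FOLLOW[B]={$}

FOLLOW(A) = ["a"]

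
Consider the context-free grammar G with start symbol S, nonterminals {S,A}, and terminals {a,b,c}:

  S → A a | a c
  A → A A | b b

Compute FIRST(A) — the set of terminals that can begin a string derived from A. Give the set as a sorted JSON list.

FIRST iteration:
[1]
  A via A→b b: +{b}
  S via S→A a: +{b}
  S via S→a c: +{a}
  FIRST[S]={a,b}  FIRST[A]={b}
[2] done
  FIRST[S]={a,b}  FIRST[A]={b}

FIRST(A) = ["b"]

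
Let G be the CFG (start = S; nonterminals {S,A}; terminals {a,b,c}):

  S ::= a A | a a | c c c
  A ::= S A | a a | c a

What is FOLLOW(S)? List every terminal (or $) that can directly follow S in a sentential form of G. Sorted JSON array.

FIRST iteration:
round 1:
  A via A→a a: +{a}
  A via A→c a: +{c}
  S via S→a A: +{a}
  S via S→c c c: +{c}
  FIRST(S)={a,c}  FIRST(A)={a,c}
round 2: done
  FIRST(S)={a,c}  FIRST(A)={a,c}

FOLLOW iteration:
seed FOLLOW(S) with $
iter 1:
  A→S A: FOLLOW(S) ⊇ FIRST(A) = {a,c}; new: +{a,c}
  S→a A: FOLLOW(A) ⊇ FOLLOW(S) ⊇ {$,a,c}; new: +{$,a,c}
  FOLLOW(S)={$,a,c}  FOLLOW(A)={$,a,c}
iter 2: — fixpoint
  FOLLOW(S)={$,a,c}  FOLLOW(A)={$,a,c}

FOLLOW(S) = ["$", "a", "c"]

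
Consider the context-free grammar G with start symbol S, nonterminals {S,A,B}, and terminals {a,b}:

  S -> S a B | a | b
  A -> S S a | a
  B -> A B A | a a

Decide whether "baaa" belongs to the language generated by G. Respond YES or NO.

CNF form of G:
  S -> S X3 | a | b
  A -> S X1 | a
  B -> A X2 | T0 T0
  T0 -> a
  X1 -> S T0
  X2 -> B A
  X3 -> T0 B

CYK table (by increasing span):
  [0..0]={S}  "b"
  [1..1]={A,S,T0}  "a"  orig:{A,S}
  [2..2]={A,S,T0}  "a"  orig:{A,S}
  [3..3]={A,S,T0}  "a"  orig:{A,S}
  [0..1]={X1}  "ba"  orig:{}
  [1..2]={B,X1}  "aa"  orig:{B}
  [2..3]={B,X1}  "aa"  orig:{B}
  [0..2]={A}  "baa"
  [1..3]={A,X2,X3}  "aaa"  orig:{A}
  [0..3]={S}  "baaa"

S ∈ T[0,3] ⇒ YES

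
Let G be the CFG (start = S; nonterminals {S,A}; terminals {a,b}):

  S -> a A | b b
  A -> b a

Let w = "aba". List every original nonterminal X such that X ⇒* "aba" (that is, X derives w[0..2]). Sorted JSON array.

Convert to CNF:
  S -> T0 T0 | T1 A
  A -> T0 T1
  T0 -> b
  T1 -> a

Fill CYK table bottom-up (cells [i..j] with 0 ≤ i ≤ j ≤ 2 only):
  T[0,0] 'a' = {T1}  orig:{}
  T[1,1] 'b' = {T0}  orig:{}
  T[2,2] 'a' = {T1}  orig:{}
  T[0,1] 'ab' = ∅
  T[1,2] 'ba' = {A}
  T[0,2] 'aba' = {S}

Original NTs in T[0,2] deriving "aba": ["S"]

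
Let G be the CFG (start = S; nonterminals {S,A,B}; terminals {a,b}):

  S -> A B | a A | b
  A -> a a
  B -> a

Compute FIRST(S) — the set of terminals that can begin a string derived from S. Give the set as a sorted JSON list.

FIRST iteration:
iter 1:
  A via A→a a: +{a}
  B via B→a: +{a}
  S via S→A B: +{a}
  S via S→b: +{b}
  FIRST[S]={a,b}  FIRST[A]={a}  FIRST[B]={a}
iter 2: (no change)
  FIRST[S]={a,b}  FIRST[A]={a}  FIRST[B]={a}

FIRST(S) = ["a", "b"]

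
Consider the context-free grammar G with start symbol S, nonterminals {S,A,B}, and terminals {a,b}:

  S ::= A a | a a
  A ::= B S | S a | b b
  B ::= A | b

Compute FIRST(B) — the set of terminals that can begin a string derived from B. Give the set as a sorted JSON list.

FIRST iteration:
pass 1:
  A via A→b b: +{b}
  B via B→A: +{b}
  S via S→A a: +{b}
  S via S→a a: +{a}
  FIRST[S]={a,b}  FIRST[A]={b}  FIRST[B]={b}
pass 2:
  A via A→S a: +{a}
  B via B→A: +{a}
  FIRST[S]={a,b}  FIRST[A]={a,b}  FIRST[B]={a,b}
pass 3: (no change)
  FIRST[S]={a,b}  FIRST[A]={a,b}  FIRST[B]={a,b}

FIRST(B) = ["a", "b"]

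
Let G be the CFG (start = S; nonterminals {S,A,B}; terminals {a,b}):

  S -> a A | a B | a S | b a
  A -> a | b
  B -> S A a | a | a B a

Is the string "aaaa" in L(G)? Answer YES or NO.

Convert to CNF:
  S -> T0 A | T0 B | T0 S | T1 T0
  A -> a | b
  B -> S X2 | T0 X3 | a
  T0 -> a
  T1 -> b
  X2 -> A T0
  X3 -> B T0

Fill CYK table bottom-up:
  cell(0,0) a: {A,B,T0}  orig:{A,B}
  cell(1,1) a: {A,B,T0}  orig:{A,B}
  cell(2,2) a: {A,B,T0}  orig:{A,B}
  cell(3,3) a: {A,B,T0}  orig:{A,B}
  cell(0,1) aa: {S,X2,X3}  orig:{S}
  cell(1,2) aa: {S,X2,X3}  orig:{S}
  cell(2,3) aa: {S,X2,X3}  orig:{S}
  cell(0,2) aaa: {B,S}
  cell(1,3) aaa: {B,S}
  cell(0,3) aaaa: {B,S,X3}  orig:{B,S}

S ∈ T[0,3] ⇒ YES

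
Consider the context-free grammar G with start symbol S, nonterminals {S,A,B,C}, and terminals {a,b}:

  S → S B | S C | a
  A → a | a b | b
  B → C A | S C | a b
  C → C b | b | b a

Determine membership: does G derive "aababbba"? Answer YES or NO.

Convert to CNF:
  S -> S B | S C | a
  A -> T0 T1 | a | b
  B -> C A | S C | T0 T1
  C -> C T1 | T1 T0 | b
  T0 -> a
  T1 -> b

Fill CYK table bottom-up:
  T[0,0] 'a' = {A,S,T0}  orig:{A,S}
  T[1,1] 'a' = {A,S,T0}  orig:{A,S}
  T[2,2] 'b' = {A,C,T1}  orig:{A,C}
  T[3,3] 'a' = {A,S,T0}  orig:{A,S}
  T[4,4] 'b' = {A,C,T1}  orig:{A,C}
  T[5,5] 'b' = {A,C,T1}  orig:{A,C}
  T[6,6] 'b' = {A,C,T1}  orig:{A,C}
  T[7,7] 'a' = {A,S,T0}  orig:{A,S}
  T[0,1] 'aa' = ∅
  T[1,2] 'ab' = {A,B,S}
  T[2,3] 'ba' = {B,C}
  T[3,4] 'ab' = {A,B,S}
  T[4,5] 'bb' = {B,C}
  T[5,6] 'bb' = {B,C}
  T[6,7] 'ba' = {B,C}
  T[0,2] 'aab' = {S}
  T[1,3] 'aba' = {B,S}
  T[2,4] 'bab' = {B,C}
  T[3,5] 'abb' = {B,S}
  T[4,6] 'bbb' = {B,C}
  T[5,7] 'bba' = {B}
  T[0,3] 'aaba' = {S}
  T[1,4] 'abab' = {B,S}
  T[2,5] 'babb' = {B,C}
  T[3,6] 'abbb' = {B,S}
  T[4,7] 'bbba' = {B}
  T[0,4] 'aabab' = {B,S}
  T[1,5] 'ababb' = {B,S}
  T[2,6] 'babbb' = {B,C}
  T[3,7] 'abbba' = {B,S}
  T[0,5] 'aababb' = {B,S}
  T[1,6] 'ababbb' = {B,S}
  T[2,7] 'babbba' = {B}
  T[0,6] 'aababbb' = {B,S}
  T[1,7] 'ababbba' = {B,S}
  T[0,7] 'aababbba' = {B,S}

S ∈ T[0,7] ⇒ YES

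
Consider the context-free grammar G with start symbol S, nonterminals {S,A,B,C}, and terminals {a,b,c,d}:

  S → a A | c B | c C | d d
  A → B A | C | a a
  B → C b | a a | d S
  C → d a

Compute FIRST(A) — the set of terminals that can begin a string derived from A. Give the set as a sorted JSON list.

Compute FIRST by fixpoint:
round 1:
  A via A→a a: +{a}
  B via B→a a: +{a}
  B via B→d S: +{d}
  C via C→d a: +{d}
  S via S→a A: +{a}
  S via S→c B: +{c}
  S via S→d d: +{d}
  FIRST(S)={a,c,d}  FIRST(A)={a}  FIRST(B)={a,d}  FIRST(C)={d}
round 2:
  A via A→B A: +{d}
  FIRST(S)={a,c,d}  FIRST(A)={a,d}  FIRST(B)={a,d}  FIRST(C)={d}
round 3: done
  FIRST(S)={a,c,d}  FIRST(A)={a,d}  FIRST(B)={a,d}  FIRST(C)={d}

FIRST(A) = ["a", "d"]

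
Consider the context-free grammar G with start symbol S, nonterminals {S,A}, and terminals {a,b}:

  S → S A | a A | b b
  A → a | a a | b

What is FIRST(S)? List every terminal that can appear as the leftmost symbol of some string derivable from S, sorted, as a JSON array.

FIRST iteration:
[1]
  A via A→a: +{a}
  A via A→b: +{b}
  S via S→a A: +{a}
  S via S→b b: +{b}
  S: {a,b}  A: {a,b}
[2] done
  S: {a,b}  A: {a,b}

FIRST(S) = ["a", "b"]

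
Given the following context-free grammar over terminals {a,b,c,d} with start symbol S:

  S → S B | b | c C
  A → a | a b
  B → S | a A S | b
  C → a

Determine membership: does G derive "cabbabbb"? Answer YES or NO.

Convert to CNF:
  S -> S B | T2 C | b
  A -> T0 T1 | a
  B -> S B | T0 X3 | T2 C | b
  C -> a
  T0 -> a
  T1 -> b
  T2 -> c
  X3 -> A S

CYK fill:
  T[0,0] 'c' = {T2}  orig:{}
  T[1,1] 'a' = {A,C,T0}  orig:{A,C}
  T[2,2] 'b' = {B,S,T1}  orig:{B,S}
  T[3,3] 'b' = {B,S,T1}  orig:{B,S}
  T[4,4] 'a' = {A,C,T0}  orig:{A,C}
  T[5,5] 'b' = {B,S,T1}  orig:{B,S}
  T[6,6] 'b' = {B,S,T1}  orig:{B,S}
  T[7,7] 'b' = {B,S,T1}  orig:{B,S}
  T[0,1] 'ca' = {B,S}
  T[1,2] 'ab' = {A,X3}  orig:{A}
  T[2,3] 'bb' = {B,S}
  T[3,4] 'ba' = ∅
  T[4,5] 'ab' = {A,X3}  orig:{A}
  T[5,6] 'bb' = {B,S}
  T[6,7] 'bb' = {B,S}
  T[0,2] 'cab' = {B,S}
  T[1,3] 'abb' = {X3}  orig:{}
  T[2,4] 'bba' = ∅
  T[3,5] 'bab' = ∅
  T[4,6] 'abb' = {X3}  orig:{}
  T[5,7] 'bbb' = {B,S}
  T[0,3] 'cabb' = {B,S}
  T[1,4] 'abba' = ∅
  T[2,5] 'bbab' = ∅
  T[3,6] 'babb' = ∅
  T[4,7] 'abbb' = {X3}  orig:{}
  T[0,4] 'cabba' = ∅
  T[1,5] 'abbab' = ∅
  T[2,6] 'bbabb' = ∅
  T[3,7] 'babbb' = ∅
  T[0,5] 'cabbab' = ∅
  T[1,6] 'abbabb' = ∅
  T[2,7] 'bbabbb' = ∅
  T[0,6] 'cabbabb' = ∅
  T[1,7] 'abbabbb' = ∅
  T[0,7] 'cabbabbb' = ∅

S ∉ T[0,7] ⇒ NO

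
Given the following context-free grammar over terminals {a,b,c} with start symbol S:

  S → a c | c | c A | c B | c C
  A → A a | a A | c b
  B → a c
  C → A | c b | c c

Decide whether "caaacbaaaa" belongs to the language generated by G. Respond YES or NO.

CNF form of G:
  S -> T0 T1 | T1 A | T1 B | T1 C | c
  A -> A T0 | T0 A | T1 T2
  B -> T0 T1
  C -> A T0 | T0 A | T1 T1 | T1 T2
  T0 -> a
  T1 -> c
  T2 -> b

CYK fill:
  T[0,0] 'c' = {S,T1}  orig:{S}
  T[1,1] 'a' = {T0}  orig:{}
  T[2,2] 'a' = {T0}  orig:{}
  T[3,3] 'a' = {T0}  orig:{}
  T[4,4] 'c' = {S,T1}  orig:{S}
  T[5,5] 'b' = {T2}  orig:{}
  T[6,6] 'a' = {T0}  orig:{}
  T[7,7] 'a' = {T0}  orig:{}
  T[8,8] 'a' = {T0}  orig:{}
  T[9,9] 'a' = {T0}  orig:{}
  T[0,1] 'ca' = ∅
  T[1,2] 'aa' = ∅
  T[2,3] 'aa' = ∅
  T[3,4] 'ac' = {B,S}
  T[4,5] 'cb' = {A,C}
  T[5,6] 'ba' = ∅
  T[6,7] 'aa' = ∅
  T[7,8] 'aa' = ∅
  T[8,9] 'aa' = ∅
  T[0,2] 'caa' = ∅
  T[1,3] 'aaa' = ∅
  T[2,4] 'aac' = ∅
  T[3,5] 'acb' = {A,C}
  T[4,6] 'cba' = {A,C}
  T[5,7] 'baa' = ∅
  T[6,8] 'aaa' = ∅
  T[7,9] 'aaa' = ∅
  T[0,3] 'caaa' = ∅
  T[1,4] 'aaac' = ∅
  T[2,5] 'aacb' = {A,C}
  T[3,6] 'acba' = {A,C}
  T[4,7] 'cbaa' = {A,C}
  T[5,8] 'baaa' = ∅
  T[6,9] 'aaaa' = ∅
  T[0,4] 'caaac' = ∅
  T[1,5] 'aaacb' = {A,C}
  T[2,6] 'aacba' = {A,C}
  T[3,7] 'acbaa' = {A,C}
  T[4,8] 'cbaaa' = {A,C}
  T[5,9] 'baaaa' = ∅
  T[0,5] 'caaacb' = {S}
  T[1,6] 'aaacba' = {A,C}
  T[2,7] 'aacbaa' = {A,C}
  T[3,8] 'acbaaa' = {A,C}
  T[4,9] 'cbaaaa' = {A,C}
  T[0,6] 'caaacba' = {S}
  T[1,7] 'aaacbaa' = {A,C}
  T[2,8] 'aacbaaa' = {A,C}
  T[3,9] 'acbaaaa' = {A,C}
  T[0,7] 'caaacbaa' = {S}
  T[1,8] 'aaacbaaa' = {A,C}
  T[2,9] 'aacbaaaa' = {A,C}
  T[0,8] 'caaacbaaa' = {S}
  T[1,9] 'aaacbaaaa' = {A,C}
  T[0,9] 'caaacbaaaa' = {S}

S ∈ T[0,9] ⇒ YES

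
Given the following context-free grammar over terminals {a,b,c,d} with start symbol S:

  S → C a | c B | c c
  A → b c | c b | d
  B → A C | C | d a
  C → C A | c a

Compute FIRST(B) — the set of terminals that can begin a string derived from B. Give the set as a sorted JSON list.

FIRST iteration:
pass 1:
  A via A→b c: +{b}
  A via A→c b: +{c}
  A via A→d: +{d}
  B via B→A C: +{b,c,d}
  C via C→c a: +{c}
  S via S→C a: +{c}
  FIRST(S)={c}  FIRST(A)={b,c,d}  FIRST(B)={b,c,d}  FIRST(C)={c}
pass 2: — fixpoint
  FIRST(S)={c}  FIRST(A)={b,c,d}  FIRST(B)={b,c,d}  FIRST(C)={c}

FIRST(B) = ["b", "c", "d"]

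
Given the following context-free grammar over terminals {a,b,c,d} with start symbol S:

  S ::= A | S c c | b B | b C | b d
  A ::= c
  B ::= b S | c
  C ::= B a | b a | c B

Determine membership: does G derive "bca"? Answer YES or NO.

CNF form of G:
  S -> S X4 | T0 B | T0 C | T0 T3 | c
  A -> c
  B -> T0 S | c
  C -> B T1 | T0 T1 | T2 B
  T0 -> b
  T1 -> a
  T2 -> c
  T3 -> d
  X4 -> T2 T2

CYK table (by increasing span):
  T[0,0] 'b' = {T0}  orig:{}
  T[1,1] 'c' = {A,B,S,T2}  orig:{A,B,S}
  T[2,2] 'a' = {T1}  orig:{}
  T[0,1] 'bc' = {B,S}
  T[1,2] 'ca' = {C}
  T[0,2] 'bca' = {C,S}

S ∈ T[0,2] ⇒ YES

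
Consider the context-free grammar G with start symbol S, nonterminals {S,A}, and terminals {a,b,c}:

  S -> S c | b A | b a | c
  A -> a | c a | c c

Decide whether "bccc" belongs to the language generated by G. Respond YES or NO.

CNF form of G:
  S -> S T0 | T2 A | T2 T1 | c
  A -> T0 T0 | T0 T1 | a
  T0 -> c
  T1 -> a
  T2 -> b

CYK fill:
  cell(0,0) b: {T2}  orig:{}
  cell(1,1) c: {S,T0}  orig:{S}
  cell(2,2) c: {S,T0}  orig:{S}
  cell(3,3) c: {S,T0}  orig:{S}
  cell(0,1) bc: ∅
  cell(1,2) cc: {A,S}
  cell(2,3) cc: {A,S}
  cell(0,2) bcc: {S}
  cell(1,3) ccc: {S}
  cell(0,3) bccc: {S}

S ∈ T[0,3] ⇒ YES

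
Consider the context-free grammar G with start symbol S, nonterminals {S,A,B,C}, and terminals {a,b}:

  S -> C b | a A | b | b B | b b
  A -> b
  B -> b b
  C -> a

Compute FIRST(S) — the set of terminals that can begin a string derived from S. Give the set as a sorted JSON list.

FIRST sets, iterate to fixpoint:
round 1:
  A via A→b: +{b}
  B via B→b b: +{b}
  C via C→a: +{a}
  S via S→C b: +{a}
  S via S→b: +{b}
  FIRST[S]={a,b}  FIRST[A]={b}  FIRST[B]={b}  FIRST[C]={a}
round 2: — fixpoint
  FIRST[S]={a,b}  FIRST[A]={b}  FIRST[B]={b}  FIRST[C]={a}

FIRST(S) = ["a", "b"]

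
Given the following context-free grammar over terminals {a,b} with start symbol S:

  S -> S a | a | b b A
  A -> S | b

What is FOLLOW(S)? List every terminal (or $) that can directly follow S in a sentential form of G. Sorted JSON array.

FIRST iteration:
iter 1:
  A via A→b: +{b}
  S via S→a: +{a}
  S via S→b b A: +{b}
  FIRST[S]={a,b}  FIRST[A]={b}
iter 2:
  A via A→S: +{a}
  FIRST[S]={a,b}  FIRST[A]={a,b}
iter 3: (no change)
  FIRST[S]={a,b}  FIRST[A]={a,b}

FOLLOW iteration:
seed FOLLOW(S) with $
iter 1:
  S→S a: FOLLOW(S) ⊇ FIRST(a) = {a}; new: +{a}
  S→b b A: FOLLOW(A) ⊇ FOLLOW(S) ⊇ {$,a}; new: +{$,a}
  S: {$,a}  A: {$,a}
iter 2: (no change)
  S: {$,a}  A: {$,a}

FOLLOW(S) = ["$", "a"]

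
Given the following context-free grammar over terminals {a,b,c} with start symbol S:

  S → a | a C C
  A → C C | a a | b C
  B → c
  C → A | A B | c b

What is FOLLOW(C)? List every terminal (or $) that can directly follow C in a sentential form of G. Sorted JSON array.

FIRST iteration:
pass 1:
  A via A→a a: +{a}
  A via A→b C: +{b}
  B via B→c: +{c}
  C via C→A: +{a,b}
  C via C→c b: +{c}
  S via S→a: +{a}
  FIRST(S)={a}  FIRST(A)={a,b}  FIRST(B)={c}  FIRST(C)={a,b,c}
pass 2:
  A via A→C C: +{c}
  FIRST(S)={a}  FIRST(A)={a,b,c}  FIRST(B)={c}  FIRST(C)={a,b,c}
pass 3: (stable)
  FIRST(S)={a}  FIRST(A)={a,b,c}  FIRST(B)={c}  FIRST(C)={a,b,c}

FOLLOW sets:
FOLLOW(S) := {$}
round 1:
  A→C C: FOLLOW(C) ⊇ FIRST(C) = {a,b,c}; new: +{a,b,c}
  C→A: FOLLOW(A) ⊇ FOLLOW(C) ⊇ {a,b,c}; new: +{a,b,c}
  C→A B: FOLLOW(B) ⊇ FOLLOW(C) ⊇ {a,b,c}; new: +{a,b,c}
  S→a C C: FOLLOW(C) ⊇ FOLLOW(S) ⊇ {$}; new: +{$}
  FOLLOW(S)={$}  FOLLOW(A)={a,b,c}  FOLLOW(B)={a,b,c}  FOLLOW(C)={$,a,b,c}
round 2:
  C→A: FOLLOW(A) ⊇ FOLLOW(C) ⊇ {$,a,b,c}; new: +{$}
  C→A B: FOLLOW(B) ⊇ FOLLOW(C) ⊇ {$,a,b,c}; new: +{$}
  FOLLOW(S)={$}  FOLLOW(A)={$,a,b,c}  FOLLOW(B)={$,a,b,c}  FOLLOW(C)={$,a,b,c}
round 3: — fixpoint
  FOLLOW(S)={$}  FOLLOW(A)={$,a,b,c}  FOLLOW(B)={$,a,b,c}  FOLLOW(C)={$,a,b,c}

FOLLOW(C) = ["$", "a", "b", "c"]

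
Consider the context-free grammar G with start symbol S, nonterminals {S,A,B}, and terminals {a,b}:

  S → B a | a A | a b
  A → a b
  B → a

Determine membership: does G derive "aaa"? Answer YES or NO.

Convert to CNF:
  S -> B T0 | T0 A | T0 T1
  A -> T0 T1
  B -> a
  T0 -> a
  T1 -> b

CYK table (by increasing span):
  cell(0,0) a: {B,T0}  orig:{B}
  cell(1,1) a: {B,T0}  orig:{B}
  cell(2,2) a: {B,T0}  orig:{B}
  cell(0,1) aa: {S}
  cell(1,2) aa: {S}
  cell(0,2) aaa: ∅

S ∉ T[0,2] ⇒ NO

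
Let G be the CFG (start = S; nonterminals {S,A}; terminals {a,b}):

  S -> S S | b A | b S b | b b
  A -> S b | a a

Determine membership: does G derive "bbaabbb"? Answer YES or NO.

Convert to CNF:
  S -> S S | T0 A | T0 T0 | T0 X2
  A -> S T0 | T1 T1
  T0 -> b
  T1 -> a
  X2 -> S T0

CYK fill:
  T[0,0] 'b' = {T0}  orig:{}
  T[1,1] 'b' = {T0}  orig:{}
  T[2,2] 'a' = {T1}  orig:{}
  T[3,3] 'a' = {T1}  orig:{}
  T[4,4] 'b' = {T0}  orig:{}
  T[5,5] 'b' = {T0}  orig:{}
  T[6,6] 'b' = {T0}  orig:{}
  T[0,1] 'bb' = {S}
  T[1,2] 'ba' = ∅
  T[2,3] 'aa' = {A}
  T[3,4] 'ab' = ∅
  T[4,5] 'bb' = {S}
  T[5,6] 'bb' = {S}
  T[0,2] 'bba' = ∅
  T[1,3] 'baa' = {S}
  T[2,4] 'aab' = ∅
  T[3,5] 'abb' = ∅
  T[4,6] 'bbb' = {A,X2}  orig:{A}
  T[0,3] 'bbaa' = ∅
  T[1,4] 'baab' = {A,X2}  orig:{A}
  T[2,5] 'aabb' = ∅
  T[3,6] 'abbb' = ∅
  T[0,4] 'bbaab' = {S}
  T[1,5] 'baabb' = {S}
  T[2,6] 'aabbb' = ∅
  T[0,5] 'bbaabb' = {A,X2}  orig:{A}
  T[1,6] 'baabbb' = {A,X2}  orig:{A}
  T[0,6] 'bbaabbb' = {S}

S ∈ T[0,6] ⇒ YES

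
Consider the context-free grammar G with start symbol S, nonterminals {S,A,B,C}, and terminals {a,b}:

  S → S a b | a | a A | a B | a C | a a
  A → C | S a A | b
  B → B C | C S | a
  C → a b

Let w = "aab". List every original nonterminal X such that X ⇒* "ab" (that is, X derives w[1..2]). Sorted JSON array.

CNF form of G:
  S -> S X3 | T0 A | T0 B | T0 C | T0 T0 | a
  A -> S X2 | T0 T1 | b
  B -> B C | C S | a
  C -> T0 T1
  T0 -> a
  T1 -> b
  X2 -> T0 A
  X3 -> T0 T1

CYK table (by increasing span) — only the sub-triangle for w[1..2]:
  cell(1,1) a: {B,S,T0}  orig:{B,S}
  cell(2,2) b: {A,T1}  orig:{A}
  cell(1,2) ab: {A,C,S,X2,X3}  orig:{A,C,S}

Original NTs in T[1,2] deriving "ab": ["A", "C", "S"]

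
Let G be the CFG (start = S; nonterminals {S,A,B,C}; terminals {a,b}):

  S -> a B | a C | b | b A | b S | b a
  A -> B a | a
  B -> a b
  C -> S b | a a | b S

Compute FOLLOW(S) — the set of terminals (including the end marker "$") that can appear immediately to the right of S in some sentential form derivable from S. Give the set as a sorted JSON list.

FIRST iteration:
iter 1:
  A via A→a: +{a}
  B via B→a b: +{a}
  C via C→a a: +{a}
  C via C→b S: +{b}
  S via S→a B: +{a}
  S via S→b: +{b}
  FIRST[S]={a,b}  FIRST[A]={a}  FIRST[B]={a}  FIRST[C]={a,b}
iter 2: — fixpoint
  FIRST[S]={a,b}  FIRST[A]={a}  FIRST[B]={a}  FIRST[C]={a,b}

FOLLOW iteration:
seed FOLLOW(S) with $
iter 1:
  A→B a: FOLLOW(B) ⊇ FIRST(a) = {a}; new: +{a}
  C→S b: FOLLOW(S) ⊇ FIRST(b) = {b}; new: +{b}
  S→a B: FOLLOW(B) ⊇ FOLLOW(S) ⊇ {$,b}; new: +{$,b}
  S→a C: FOLLOW(C) ⊇ FOLLOW(S) ⊇ {$,b}; new: +{$,b}
  S→b A: FOLLOW(A) ⊇ FOLLOW(S) ⊇ {$,b}; new: +{$,b}
  FOLLOW(S)={$,b}  FOLLOW(A)={$,b}  FOLLOW(B)={$,a,b}  FOLLOW(C)={$,b}
iter 2: done
  FOLLOW(S)={$,b}  FOLLOW(A)={$,b}  FOLLOW(B)={$,a,b}  FOLLOW(C)={$,b}

FOLLOW(S) = ["$", "b"]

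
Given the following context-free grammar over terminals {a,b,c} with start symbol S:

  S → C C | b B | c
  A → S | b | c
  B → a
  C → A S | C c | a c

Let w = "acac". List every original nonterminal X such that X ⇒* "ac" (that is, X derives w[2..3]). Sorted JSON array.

CNF form of G:
  S -> C C | T0 B | c
  A -> C C | T0 B | b | c
  B -> a
  C -> A S | C T1 | T2 T1
  T0 -> b
  T1 -> c
  T2 -> a

CYK fill, restricted to cells inside w[2..3]:
  cell(2,2) a: {B,T2}  orig:{B}
  cell(3,3) c: {A,S,T1}  orig:{A,S}
  cell(2,3) ac: {C}

Original NTs in T[2,3] deriving "ac": ["C"]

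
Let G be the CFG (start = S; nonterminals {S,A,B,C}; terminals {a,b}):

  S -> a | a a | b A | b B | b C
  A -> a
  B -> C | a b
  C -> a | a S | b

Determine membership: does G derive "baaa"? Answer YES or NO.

CNF form of G:
  S -> T0 T0 | T1 A | T1 B | T1 C | a
  A -> a
  B -> T0 S | T0 T1 | a | b
  C -> T0 S | a | b
  T0 -> a
  T1 -> b

CYK fill:
  T[0,0] 'b' = {B,C,T1}  orig:{B,C}
  T[1,1] 'a' = {A,B,C,S,T0}  orig:{A,B,C,S}
  T[2,2] 'a' = {A,B,C,S,T0}  orig:{A,B,C,S}
  T[3,3] 'a' = {A,B,C,S,T0}  orig:{A,B,C,S}
  T[0,1] 'ba' = {S}
  T[1,2] 'aa' = {B,C,S}
  T[2,3] 'aa' = {B,C,S}
  T[0,2] 'baa' = {S}
  T[1,3] 'aaa' = {B,C}
  T[0,3] 'baaa' = {S}

S ∈ T[0,3] ⇒ YES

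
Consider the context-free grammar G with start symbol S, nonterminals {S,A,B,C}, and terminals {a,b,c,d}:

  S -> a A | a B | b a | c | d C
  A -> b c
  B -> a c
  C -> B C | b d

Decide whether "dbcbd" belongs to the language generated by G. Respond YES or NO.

Convert to CNF:
  S -> T0 T2 | T2 A | T2 B | T3 C | c
  A -> T0 T1
  B -> T2 T1
  C -> B C | T0 T3
  T0 -> b
  T1 -> c
  T2 -> a
  T3 -> d

CYK fill:
  T[0,0] 'd' = {T3}  orig:{}
  T[1,1] 'b' = {T0}  orig:{}
  T[2,2] 'c' = {S,T1}  orig:{S}
  T[3,3] 'b' = {T0}  orig:{}
  T[4,4] 'd' = {T3}  orig:{}
  T[0,1] 'db' = ∅
  T[1,2] 'bc' = {A}
  T[2,3] 'cb' = ∅
  T[3,4] 'bd' = {C}
  T[0,2] 'dbc' = ∅
  T[1,3] 'bcb' = ∅
  T[2,4] 'cbd' = ∅
  T[0,3] 'dbcb' = ∅
  T[1,4] 'bcbd' = ∅
  T[0,4] 'dbcbd' = ∅

S ∉ T[0,4] ⇒ NO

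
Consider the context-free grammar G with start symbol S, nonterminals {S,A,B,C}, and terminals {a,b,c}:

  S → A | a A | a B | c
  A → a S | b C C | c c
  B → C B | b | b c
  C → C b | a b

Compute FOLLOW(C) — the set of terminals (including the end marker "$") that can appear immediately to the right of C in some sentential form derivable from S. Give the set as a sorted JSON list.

Compute FIRST by fixpoint:
pass 1:
  A via A→a S: +{a}
  A via A→b C C: +{b}
  A via A→c c: +{c}
  B via B→b: +{b}
  C via C→a b: +{a}
  S via S→A: +{a,b,c}
  FIRST[S]={a,b,c}  FIRST[A]={a,b,c}  FIRST[B]={b}  FIRST[C]={a}
pass 2:
  B via B→C B: +{a}
  FIRST[S]={a,b,c}  FIRST[A]={a,b,c}  FIRST[B]={a,b}  FIRST[C]={a}
pass 3: (no change)
  FIRST[S]={a,b,c}  FIRST[A]={a,b,c}  FIRST[B]={a,b}  FIRST[C]={a}

FOLLOW sets:
FOLLOW(S) := {$}
pass 1:
  A→b C C: FOLLOW(C) ⊇ FIRST(C) = {a}; new: +{a}
  B→C B: FOLLOW(C) ⊇ FIRST(B) = {a,b}; new: +{b}
  S→A: FOLLOW(A) ⊇ FOLLOW(S) ⊇ {$}; new: +{$}
  S→a B: FOLLOW(B) ⊇ FOLLOW(S) ⊇ {$}; new: +{$}
  FOLLOW[S]={$}  FOLLOW[A]={$}  FOLLOW[B]={$}  FOLLOW[C]={a,b}
pass 2:
  A→b C C: FOLLOW(C) ⊇ FOLLOW(A) ⊇ {$}; new: +{$}
  FOLLOW[S]={$}  FOLLOW[A]={$}  FOLLOW[B]={$}  FOLLOW[C]={$,a,b}
pass 3: (stable)
  FOLLOW[S]={$}  FOLLOW[A]={$}  FOLLOW[B]={$}  FOLLOW[C]={$,a,b}

FOLLOW(C) = ["$", "a", "b"]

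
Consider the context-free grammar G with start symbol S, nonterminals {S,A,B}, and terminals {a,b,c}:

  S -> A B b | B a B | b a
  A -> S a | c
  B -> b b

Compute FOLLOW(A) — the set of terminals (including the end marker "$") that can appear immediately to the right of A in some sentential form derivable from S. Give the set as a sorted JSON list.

FIRST sets, iterate to fixpoint:
iter 1:
  A via A→c: +{c}
  B via B→b b: +{b}
  S via S→A B b: +{c}
  S via S→B a B: +{b}
  S: {b,c}  A: {c}  B: {b}
iter 2:
  A via A→S a: +{b}
  S: {b,c}  A: {b,c}  B: {b}
iter 3: (no change)
  S: {b,c}  A: {b,c}  B: {b}

FOLLOW iteration:
seed FOLLOW(S) with $
round 1:
  A→S a: FOLLOW(S) ⊇ FIRST(a) = {a}; new: +{a}
  S→A B b: FOLLOW(A) ⊇ FIRST(B) = {b}; new: +{b}
  S→A B b: FOLLOW(B) ⊇ FIRST(b) = {b}; new: +{b}
  S→B a B: FOLLOW(B) ⊇ FIRST(a) = {a}; new: +{a}
  S→B a B: FOLLOW(B) ⊇ FOLLOW(S) ⊇ {$,a}; new: +{$}
  FOLLOW[S]={$,a}  FOLLOW[A]={b}  FOLLOW[B]={$,a,b}
round 2: (stable)
  FOLLOW[S]={$,a}  FOLLOW[A]={b}  FOLLOW[B]={$,a,b}

FOLLOW(A) = ["b"]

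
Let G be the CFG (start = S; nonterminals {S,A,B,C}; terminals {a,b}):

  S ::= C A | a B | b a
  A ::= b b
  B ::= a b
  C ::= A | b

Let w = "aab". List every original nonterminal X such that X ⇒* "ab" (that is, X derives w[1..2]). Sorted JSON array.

CNF form of G:
  S -> C A | T0 T1 | T1 B
  A -> T0 T0
  B -> T1 T0
  C -> T0 T0 | b
  T0 -> b
  T1 -> a

Fill CYK table bottom-up, restricted to cells inside w[1..2]:
  cell(1,1) a: {T1}  orig:{}
  cell(2,2) b: {C,T0}  orig:{C}
  cell(1,2) ab: {B}

Original NTs in T[1,2] deriving "ab": ["B"]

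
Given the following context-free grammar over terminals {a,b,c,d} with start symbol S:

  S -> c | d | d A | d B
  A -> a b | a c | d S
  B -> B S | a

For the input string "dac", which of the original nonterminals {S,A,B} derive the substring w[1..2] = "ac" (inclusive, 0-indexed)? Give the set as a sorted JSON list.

CNF form of G:
  S -> T3 A | T3 B | c | d
  A -> T0 T1 | T0 T2 | T3 S
  B -> B S | a
  T0 -> a
  T1 -> b
  T2 -> c
  T3 -> d

CYK table (by increasing span) — only the sub-triangle for w[1..2]:
  [1..1]={B,T0}  "a"  orig:{B}
  [2..2]={S,T2}  "c"  orig:{S}
  [1..2]={A,B}  "ac"

Original NTs in T[1,2] deriving "ac": ["A", "B"]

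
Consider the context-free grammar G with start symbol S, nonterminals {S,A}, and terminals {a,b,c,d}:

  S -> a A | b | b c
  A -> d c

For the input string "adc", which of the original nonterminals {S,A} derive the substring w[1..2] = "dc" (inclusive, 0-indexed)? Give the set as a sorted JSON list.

Convert to CNF:
  S -> T2 A | T3 T1 | b
  A -> T0 T1
  T0 -> d
  T1 -> c
  T2 -> a
  T3 -> b

CYK table (by increasing span) (cells [i..j] with 1 ≤ i ≤ j ≤ 2 only):
  [1..1]={T0}  "d"  orig:{}
  [2..2]={T1}  "c"  orig:{}
  [1..2]={A}  "dc"

Original NTs in T[1,2] deriving "dc": ["A"]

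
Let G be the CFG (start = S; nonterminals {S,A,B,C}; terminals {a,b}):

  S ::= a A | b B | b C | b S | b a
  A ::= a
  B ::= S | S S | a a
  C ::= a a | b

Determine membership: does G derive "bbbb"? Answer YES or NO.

Convert to CNF:
  S -> T0 A | T1 B | T1 C | T1 S | T1 T0
  A -> a
  B -> S S | T0 A | T0 T0 | T1 B | T1 C | T1 S | T1 T0
  C -> T0 T0 | b
  T0 -> a
  T1 -> b

CYK fill:
  cell(0,0) b: {C,T1}  orig:{C}
  cell(1,1) b: {C,T1}  orig:{C}
  cell(2,2) b: {C,T1}  orig:{C}
  cell(3,3) b: {C,T1}  orig:{C}
  cell(0,1) bb: {B,S}
  cell(1,2) bb: {B,S}
  cell(2,3) bb: {B,S}
  cell(0,2) bbb: {B,S}
  cell(1,3) bbb: {B,S}
  cell(0,3) bbbb: {B,S}

S ∈ T[0,3] ⇒ YES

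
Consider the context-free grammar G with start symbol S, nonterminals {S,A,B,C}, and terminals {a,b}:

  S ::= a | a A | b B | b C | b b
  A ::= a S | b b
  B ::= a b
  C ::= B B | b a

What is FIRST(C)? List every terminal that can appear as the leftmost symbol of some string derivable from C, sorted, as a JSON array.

FIRST iteration:
pass 1:
  A via A→a S: +{a}
  A via A→b b: +{b}
  B via B→a b: +{a}
  C via C→B B: +{a}
  C via C→b a: +{b}
  S via S→a: +{a}
  S via S→b B: +{b}
  S: {a,b}  A: {a,b}  B: {a}  C: {a,b}
pass 2: (no change)
  S: {a,b}  A: {a,b}  B: {a}  C: {a,b}

FIRST(C) = ["a", "b"]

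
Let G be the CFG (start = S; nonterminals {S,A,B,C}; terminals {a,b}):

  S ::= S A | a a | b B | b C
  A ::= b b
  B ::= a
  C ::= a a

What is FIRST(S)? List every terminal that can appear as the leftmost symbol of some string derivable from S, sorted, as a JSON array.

Compute FIRST by fixpoint:
pass 1:
  A via A→b b: +{b}
  B via B→a: +{a}
  C via C→a a: +{a}
  S via S→a a: +{a}
  S via S→b B: +{b}
  S: {a,b}  A: {b}  B: {a}  C: {a}
pass 2: (stable)
  S: {a,b}  A: {b}  B: {a}  C: {a}

FIRST(S) = ["a", "b"]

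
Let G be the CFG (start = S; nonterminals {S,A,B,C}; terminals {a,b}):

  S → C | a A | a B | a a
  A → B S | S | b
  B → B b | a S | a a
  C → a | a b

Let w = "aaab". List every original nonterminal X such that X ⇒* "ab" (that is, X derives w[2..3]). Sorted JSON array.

Convert to CNF:
  S -> T0 A | T0 B | T0 T0 | T0 T1 | a
  A -> B S | T0 A | T0 B | T0 T0 | T0 T1 | a | b
  B -> B T1 | T0 S | T0 T0
  C -> T0 T1 | a
  T0 -> a
  T1 -> b

CYK table (by increasing span) — only the sub-triangle for w[2..3]:
  T[2,2] 'a' = {A,C,S,T0}  orig:{A,C,S}
  T[3,3] 'b' = {A,T1}  orig:{A}
  T[2,3] 'ab' = {A,C,S}

Original NTs in T[2,3] deriving "ab": ["A", "C", "S"]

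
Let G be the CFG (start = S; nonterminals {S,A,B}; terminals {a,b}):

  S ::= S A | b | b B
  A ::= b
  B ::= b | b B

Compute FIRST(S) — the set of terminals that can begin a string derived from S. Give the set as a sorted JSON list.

FIRST iteration:
round 1:
  A via A→b: +{b}
  B via B→b: +{b}
  S via S→b: +{b}
  FIRST(S)={b}  FIRST(A)={b}  FIRST(B)={b}
round 2: — fixpoint
  FIRST(S)={b}  FIRST(A)={b}  FIRST(B)={b}

FIRST(S) = ["b"]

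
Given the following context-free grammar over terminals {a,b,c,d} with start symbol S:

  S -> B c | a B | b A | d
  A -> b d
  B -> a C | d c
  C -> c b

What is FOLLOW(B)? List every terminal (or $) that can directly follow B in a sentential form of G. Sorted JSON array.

FIRST iteration:
iter 1:
  A via A→b d: +{b}
  B via B→a C: +{a}
  B via B→d c: +{d}
  C via C→c b: +{c}
  S via S→B c: +{a,d}
  S via S→b A: +{b}
  FIRST(S)={a,b,d}  FIRST(A)={b}  FIRST(B)={a,d}  FIRST(C)={c}
iter 2: done
  FIRST(S)={a,b,d}  FIRST(A)={b}  FIRST(B)={a,d}  FIRST(C)={c}

FOLLOW iteration:
FOLLOW(S) := {$}
round 1:
  S→B c: FOLLOW(B) ⊇ FIRST(c) = {c}; new: +{c}
  S→a B: FOLLOW(B) ⊇ FOLLOW(S) ⊇ {$}; new: +{$}
  S→b A: FOLLOW(A) ⊇ FOLLOW(S) ⊇ {$}; new: +{$}
  S: {$}  A: {$}  B: {$,c}  C: {}
round 2:
  B→a C: FOLLOW(C) ⊇ FOLLOW(B) ⊇ {$,c}; new: +{$,c}
  S: {$}  A: {$}  B: {$,c}  C: {$,c}
round 3: (stable)
  S: {$}  A: {$}  B: {$,c}  C: {$,c}

FOLLOW(B) = ["$", "c"]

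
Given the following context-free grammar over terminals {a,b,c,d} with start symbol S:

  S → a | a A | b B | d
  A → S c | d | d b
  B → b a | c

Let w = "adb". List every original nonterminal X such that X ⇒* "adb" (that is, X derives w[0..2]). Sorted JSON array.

CNF form of G:
  S -> T2 B | T3 A | a | d
  A -> S T0 | T1 T2 | d
  B -> T2 T3 | c
  T0 -> c
  T1 -> d
  T2 -> b
  T3 -> a

CYK table (by increasing span) — only the sub-triangle for w[0..2]:
  [0..0]={S,T3}  "a"  orig:{S}
  [1..1]={A,S,T1}  "d"  orig:{A,S}
  [2..2]={T2}  "b"  orig:{}
  [0..1]={S}  "ad"
  [1..2]={A}  "db"
  [0..2]={S}  "adb"

Original NTs in T[0,2] deriving "adb": ["S"]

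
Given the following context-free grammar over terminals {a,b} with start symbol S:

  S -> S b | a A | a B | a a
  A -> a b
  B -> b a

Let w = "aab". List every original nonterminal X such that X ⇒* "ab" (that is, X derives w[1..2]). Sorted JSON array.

CNF form of G:
  S -> S T1 | T0 A | T0 B | T0 T0
  A -> T0 T1
  B -> T1 T0
  T0 -> a
  T1 -> b

Fill CYK table bottom-up, restricted to cells inside w[1..2]:
  cell(1,1) a: {T0}  orig:{}
  cell(2,2) b: {T1}  orig:{}
  cell(1,2) ab: {A}

Original NTs in T[1,2] deriving "ab": ["A"]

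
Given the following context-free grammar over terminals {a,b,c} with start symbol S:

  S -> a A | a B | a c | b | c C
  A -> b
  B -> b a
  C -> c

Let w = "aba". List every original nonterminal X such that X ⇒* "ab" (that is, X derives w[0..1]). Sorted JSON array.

Convert to CNF:
  S -> T1 A | T1 B | T1 T2 | T2 C | b
  A -> b
  B -> T0 T1
  C -> c
  T0 -> b
  T1 -> a
  T2 -> c

CYK table (by increasing span) — only the sub-triangle for w[0..1]:
  T[0,0] 'a' = {T1}  orig:{}
  T[1,1] 'b' = {A,S,T0}  orig:{A,S}
  T[0,1] 'ab' = {S}

Original NTs in T[0,1] deriving "ab": ["S"]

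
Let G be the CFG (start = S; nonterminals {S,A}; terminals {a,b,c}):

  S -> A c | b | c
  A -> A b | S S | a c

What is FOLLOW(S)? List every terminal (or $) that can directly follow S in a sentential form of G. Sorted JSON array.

Compute FIRST by fixpoint:
round 1:
  A via A→a c: +{a}
  S via S→A c: +{a}
  S via S→b: +{b}
  S via S→c: +{c}
  FIRST(S)={a,b,c}  FIRST(A)={a}
round 2:
  A via A→S S: +{b,c}
  FIRST(S)={a,b,c}  FIRST(A)={a,b,c}
round 3: — fixpoint
  FIRST(S)={a,b,c}  FIRST(A)={a,b,c}

Compute FOLLOW by fixpoint:
FOLLOW(S) := {$}
round 1:
  A→A b: FOLLOW(A) ⊇ FIRST(b) = {b}; new: +{b}
  A→S S: FOLLOW(S) ⊇ FIRST(S) = {a,b,c}; new: +{a,b,c}
  S→A c: FOLLOW(A) ⊇ FIRST(c) = {c}; new: +{c}
  S: {$,a,b,c}  A: {b,c}
round 2: (stable)
  S: {$,a,b,c}  A: {b,c}

FOLLOW(S) = ["$", "a", "b", "c"]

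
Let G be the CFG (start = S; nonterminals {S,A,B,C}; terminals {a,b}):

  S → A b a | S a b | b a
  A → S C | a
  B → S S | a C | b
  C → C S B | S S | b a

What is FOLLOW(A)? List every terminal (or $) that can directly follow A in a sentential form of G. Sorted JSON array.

Compute FIRST by fixpoint:
round 1:
  A via A→a: +{a}
  B via B→a C: +{a}
  B via B→b: +{b}
  C via C→b a: +{b}
  S via S→A b a: +{a}
  S via S→b a: +{b}
  FIRST(S)={a,b}  FIRST(A)={a}  FIRST(B)={a,b}  FIRST(C)={b}
round 2:
  A via A→S C: +{b}
  C via C→S S: +{a}
  FIRST(S)={a,b}  FIRST(A)={a,b}  FIRST(B)={a,b}  FIRST(C)={a,b}
round 3: (no change)
  FIRST(S)={a,b}  FIRST(A)={a,b}  FIRST(B)={a,b}  FIRST(C)={a,b}

FOLLOW iteration:
seed FOLLOW(S) with $
pass 1:
  A→S C: FOLLOW(S) ⊇ FIRST(C) = {a,b}; new: +{a,b}
  C→C S B: FOLLOW(C) ⊇ FIRST(S) = {a,b}; new: +{a,b}
  C→C S B: FOLLOW(B) ⊇ FOLLOW(C) ⊇ {a,b}; new: +{a,b}
  S→A b a: FOLLOW(A) ⊇ FIRST(b) = {b}; new: +{b}
  S: {$,a,b}  A: {b}  B: {a,b}  C: {a,b}
pass 2: — fixpoint
  S: {$,a,b}  A: {b}  B: {a,b}  C: {a,b}

FOLLOW(A) = ["b"]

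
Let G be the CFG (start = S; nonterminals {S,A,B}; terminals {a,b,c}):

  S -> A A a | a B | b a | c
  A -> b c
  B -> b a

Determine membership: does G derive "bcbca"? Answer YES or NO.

Convert to CNF:
  S -> A X3 | T0 T2 | T2 B | c
  A -> T0 T1
  B -> T0 T2
  T0 -> b
  T1 -> c
  T2 -> a
  X3 -> A T2

CYK fill:
  T[0,0] 'b' = {T0}  orig:{}
  T[1,1] 'c' = {S,T1}  orig:{S}
  T[2,2] 'b' = {T0}  orig:{}
  T[3,3] 'c' = {S,T1}  orig:{S}
  T[4,4] 'a' = {T2}  orig:{}
  T[0,1] 'bc' = {A}
  T[1,2] 'cb' = ∅
  T[2,3] 'bc' = {A}
  T[3,4] 'ca' = ∅
  T[0,2] 'bcb' = ∅
  T[1,3] 'cbc' = ∅
  T[2,4] 'bca' = {X3}  orig:{}
  T[0,3] 'bcbc' = ∅
  T[1,4] 'cbca' = ∅
  T[0,4] 'bcbca' = {S}

S ∈ T[0,4] ⇒ YES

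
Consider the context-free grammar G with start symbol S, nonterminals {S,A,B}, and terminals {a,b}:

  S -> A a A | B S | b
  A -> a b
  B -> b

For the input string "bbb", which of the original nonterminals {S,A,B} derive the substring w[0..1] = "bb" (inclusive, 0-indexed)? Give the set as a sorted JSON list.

CNF form of G:
  S -> A X2 | B S | b
  A -> T0 T1
  B -> b
  T0 -> a
  T1 -> b
  X2 -> T0 A

Fill CYK table bottom-up, restricted to cells inside w[0..1]:
  [0..0]={B,S,T1}  "b"  orig:{B,S}
  [1..1]={B,S,T1}  "b"  orig:{B,S}
  [0..1]={S}  "bb"

Original NTs in T[0,1] deriving "bb": ["S"]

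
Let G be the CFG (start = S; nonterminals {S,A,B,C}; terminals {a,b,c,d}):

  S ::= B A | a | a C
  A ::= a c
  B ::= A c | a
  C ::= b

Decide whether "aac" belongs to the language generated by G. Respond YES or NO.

Convert to CNF:
  S -> B A | T0 C | a
  A -> T0 T1
  B -> A T1 | a
  C -> b
  T0 -> a
  T1 -> c

CYK fill:
  T[0,0] 'a' = {B,S,T0}  orig:{B,S}
  T[1,1] 'a' = {B,S,T0}  orig:{B,S}
  T[2,2] 'c' = {T1}  orig:{}
  T[0,1] 'aa' = ∅
  T[1,2] 'ac' = {A}
  T[0,2] 'aac' = {S}

S ∈ T[0,2] ⇒ YES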